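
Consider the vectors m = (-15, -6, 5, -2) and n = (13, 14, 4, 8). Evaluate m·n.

m · n = (-15)·13 + (-6)·14 + 5·4 + (-2)·8 = -195 - 84 + 20 - 16 = -275

-275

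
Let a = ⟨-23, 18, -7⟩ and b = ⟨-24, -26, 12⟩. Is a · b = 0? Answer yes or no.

yes

a · b = (-23)·(-24) + 18·(-26) + (-7)·12 = 552 - 468 - 84 = 0
Zero, so the vectors are orthogonal.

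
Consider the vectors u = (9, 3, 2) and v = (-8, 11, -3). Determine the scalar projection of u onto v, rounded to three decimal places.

u · v = 9·(-8) + 3·11 + 2·(-3) = -72 + 33 - 6 = -45
|v| = √(64 + 121 + 9) = √194 ≈ 13.9284
comp_v u = -45 / √194 ≈ -3.231

-3.231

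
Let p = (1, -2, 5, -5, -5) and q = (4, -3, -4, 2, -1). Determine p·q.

p · q = 1·4 + (-2)·(-3) + 5·(-4) + (-5)·2 + (-5)·(-1) = 4 + 6 - 20 - 10 + 5 = -15

-15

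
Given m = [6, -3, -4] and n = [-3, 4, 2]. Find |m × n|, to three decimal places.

18.028

i: (-3)·2 - (-4)·4 = -6 - (-16) = 10
j: (-4)·(-3) - 6·2 = 12 - 12 = 0
k: 6·4 - (-3)·(-3) = 24 - 9 = 15
m × n = (10, 0, 15)
|m × n| = √(10² + 0² + 15²) = √325 ≈ 18.0278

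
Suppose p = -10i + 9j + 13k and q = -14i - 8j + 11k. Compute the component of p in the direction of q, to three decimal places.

10.810

p · q = (-10)·(-14) + 9·(-8) + 13·11 = 140 - 72 + 143 = 211
|q| = √(196 + 64 + 121) = √381 ≈ 19.5192
comp_q p = 211 / √381 ≈ 10.810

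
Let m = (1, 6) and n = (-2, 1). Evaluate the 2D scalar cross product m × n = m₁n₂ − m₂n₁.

13

1·1 - 6·(-2) = 1 - (-12) = 13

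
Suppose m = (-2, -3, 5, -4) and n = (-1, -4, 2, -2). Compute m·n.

32

m · n = (-2)·(-1) + (-3)·(-4) + 5·2 + (-4)·(-2) = 2 + 12 + 10 + 8 = 32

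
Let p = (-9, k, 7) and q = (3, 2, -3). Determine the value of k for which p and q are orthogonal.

24

p · q = (-9)·3 + k·2 + 7·(-3) = -48 + 2k
Set equal to 0: 2k = 48, so k = 24.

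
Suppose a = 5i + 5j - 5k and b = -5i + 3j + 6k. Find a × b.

i: 5·6 - (-5)·3 = 30 - (-15) = 45
j: (-5)·(-5) - 5·6 = 25 - 30 = -5
k: 5·3 - 5·(-5) = 15 - (-25) = 40
a × b = (45, -5, 40)

(45, -5, 40)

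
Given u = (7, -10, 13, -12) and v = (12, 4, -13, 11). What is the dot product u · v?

-257

u · v = 7·12 + (-10)·4 + 13·(-13) + (-12)·11 = 84 - 40 - 169 - 132 = -257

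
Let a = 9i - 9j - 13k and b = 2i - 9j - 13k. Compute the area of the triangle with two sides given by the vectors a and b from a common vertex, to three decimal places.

i: (-9)·(-13) - (-13)·(-9) = 117 - 117 = 0
j: (-13)·2 - 9·(-13) = -26 - (-117) = 91
k: 9·(-9) - (-9)·2 = -81 - (-18) = -63
a × b = (0, 91, -63)
|a × b| = √(0² + 91² + (-63)²) = √12250 ≈ 110.6797
area = ½ · 110.6797 ≈ 55.340

55.340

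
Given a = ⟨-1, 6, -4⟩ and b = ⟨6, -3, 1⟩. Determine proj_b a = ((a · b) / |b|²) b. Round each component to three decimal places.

a · b = (-1)·6 + 6·(-3) + (-4)·1 = -6 - 18 - 4 = -28
|b|² = 36 + 9 + 1 = 46
proj_b a = (-28/46) · (6, -3, 1) ≈ (-3.652, 1.826, -0.609)

(-3.652, 1.826, -0.609)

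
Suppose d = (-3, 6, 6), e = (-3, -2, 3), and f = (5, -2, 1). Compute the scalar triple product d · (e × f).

e × f:
i: (-2)·1 - 3·(-2) = -2 - (-6) = 4
j: 3·5 - (-3)·1 = 15 - (-3) = 18
k: (-3)·(-2) - (-2)·5 = 6 - (-10) = 16
e × f = (4, 18, 16)
d · (e × f) = (-3)·4 + 6·18 + 6·16 = -12 + 108 + 96 = 192

192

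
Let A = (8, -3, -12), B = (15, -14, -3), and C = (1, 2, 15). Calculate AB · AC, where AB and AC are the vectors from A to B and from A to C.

139

AB = B − A = (7, -11, 9)
AC = C − A = (-7, 5, 27)
AB · AC = 7·(-7) + (-11)·5 + 9·27 = -49 - 55 + 243 = 139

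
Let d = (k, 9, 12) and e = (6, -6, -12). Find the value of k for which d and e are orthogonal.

d · e = k·6 + 9·(-6) + 12·(-12) = -198 + 6k
Set equal to 0: 6k = 198, so k = 33.

33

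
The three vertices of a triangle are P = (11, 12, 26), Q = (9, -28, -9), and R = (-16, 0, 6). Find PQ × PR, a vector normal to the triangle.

(380, 905, -1056)

PQ = (-2, -40, -35)
PR = (-27, -12, -20)
i: (-40)·(-20) - (-35)·(-12) = 800 - 420 = 380
j: (-35)·(-27) - (-2)·(-20) = 945 - 40 = 905
k: (-2)·(-12) - (-40)·(-27) = 24 - 1080 = -1056
PQ × PR = (380, 905, -1056)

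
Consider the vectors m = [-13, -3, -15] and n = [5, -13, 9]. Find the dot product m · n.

-161

m · n = (-13)·5 + (-3)·(-13) + (-15)·9 = -65 + 39 - 135 = -161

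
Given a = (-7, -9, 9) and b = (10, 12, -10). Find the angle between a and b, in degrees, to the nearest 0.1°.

174.1

a · b = (-7)·10 + (-9)·12 + 9·(-10) = -70 - 108 - 90 = -268
|a|² = 49 + 81 + 81 = 211,  |a| = √211 ≈ 14.525839
|b|² = 100 + 144 + 100 = 344,  |b| = √344 ≈ 18.547237
cos θ = -268 / (14.525839 · 18.547237) ≈ -0.99475
θ = arccos(-0.99475) ≈ 174.1°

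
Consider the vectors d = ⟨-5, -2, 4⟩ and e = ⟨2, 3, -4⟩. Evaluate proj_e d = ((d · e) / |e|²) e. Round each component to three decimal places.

d · e = (-5)·2 + (-2)·3 + 4·(-4) = -10 - 6 - 16 = -32
|e|² = 4 + 9 + 16 = 29
proj_e d = (-32/29) · (2, 3, -4) ≈ (-2.207, -3.310, 4.414)

(-2.207, -3.310, 4.414)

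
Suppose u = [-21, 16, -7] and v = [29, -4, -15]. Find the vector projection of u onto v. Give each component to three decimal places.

(-15.224, 2.100, 7.874)

u · v = (-21)·29 + 16·(-4) + (-7)·(-15) = -609 - 64 + 105 = -568
|v|² = 841 + 16 + 225 = 1082
proj_v u = (-568/1082) · (29, -4, -15) ≈ (-15.224, 2.100, 7.874)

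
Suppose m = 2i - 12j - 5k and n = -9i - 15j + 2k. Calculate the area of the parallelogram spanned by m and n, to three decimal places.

i: (-12)·2 - (-5)·(-15) = -24 - 75 = -99
j: (-5)·(-9) - 2·2 = 45 - 4 = 41
k: 2·(-15) - (-12)·(-9) = -30 - 108 = -138
m × n = (-99, 41, -138)
|m × n| = √((-99)² + 41² + (-138)²) = √30526 ≈ 174.7169

174.717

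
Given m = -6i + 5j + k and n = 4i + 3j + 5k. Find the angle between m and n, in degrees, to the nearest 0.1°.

94.1

m · n = (-6)·4 + 5·3 + 1·5 = -24 + 15 + 5 = -4
|m|² = 36 + 25 + 1 = 62,  |m| = √62 ≈ 7.874008
|n|² = 16 + 9 + 25 = 50,  |n| = √50 ≈ 7.071068
cos θ = -4 / (7.874008 · 7.071068) ≈ -0.07184
θ = arccos(-0.07184) ≈ 94.1°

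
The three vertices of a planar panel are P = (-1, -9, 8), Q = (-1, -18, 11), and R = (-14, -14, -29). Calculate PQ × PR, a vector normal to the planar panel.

(348, -39, -117)

PQ = (0, -9, 3)
PR = (-13, -5, -37)
i: (-9)·(-37) - 3·(-5) = 333 - (-15) = 348
j: 3·(-13) - 0·(-37) = -39 - 0 = -39
k: 0·(-5) - (-9)·(-13) = 0 - 117 = -117
PQ × PR = (348, -39, -117)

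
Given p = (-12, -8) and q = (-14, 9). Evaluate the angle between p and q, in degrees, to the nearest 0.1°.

p · q = (-12)·(-14) + (-8)·9 = 168 - 72 = 96
|p|² = 144 + 64 = 208,  |p| = √208 ≈ 14.422205
|q|² = 196 + 81 = 277,  |q| = √277 ≈ 16.643317
cos θ = 96 / (14.422205 · 16.643317) ≈ 0.39994
θ = arccos(0.39994) ≈ 66.4°

66.4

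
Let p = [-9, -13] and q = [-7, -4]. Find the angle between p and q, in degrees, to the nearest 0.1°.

p · q = (-9)·(-7) + (-13)·(-4) = 63 + 52 = 115
|p|² = 81 + 169 = 250,  |p| = √250 ≈ 15.811388
|q|² = 49 + 16 = 65,  |q| = √65 ≈ 8.062258
cos θ = 115 / (15.811388 · 8.062258) ≈ 0.90213
θ = arccos(0.90213) ≈ 25.6°

25.6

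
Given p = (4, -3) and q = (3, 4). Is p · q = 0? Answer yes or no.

p · q = 4·3 + (-3)·4 = 12 - 12 = 0
Zero, so the vectors are orthogonal.

yes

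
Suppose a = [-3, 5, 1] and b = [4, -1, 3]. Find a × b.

i: 5·3 - 1·(-1) = 15 - (-1) = 16
j: 1·4 - (-3)·3 = 4 - (-9) = 13
k: (-3)·(-1) - 5·4 = 3 - 20 = -17
a × b = (16, 13, -17)

(16, 13, -17)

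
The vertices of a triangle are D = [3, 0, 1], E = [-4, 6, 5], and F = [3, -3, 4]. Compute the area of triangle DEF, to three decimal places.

DE = (-7, 6, 4),  DF = (0, -3, 3)
i: 6·3 - 4·(-3) = 18 - (-12) = 30
j: 4·0 - (-7)·3 = 0 - (-21) = 21
k: (-7)·(-3) - 6·0 = 21 - 0 = 21
DE × DF = (30, 21, 21)
|DE × DF| = √1782 ≈ 42.2137
area = ½ · 42.2137 ≈ 21.107

21.107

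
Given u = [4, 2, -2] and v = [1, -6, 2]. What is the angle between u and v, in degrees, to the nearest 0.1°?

u · v = 4·1 + 2·(-6) + (-2)·2 = 4 - 12 - 4 = -12
|u|² = 16 + 4 + 4 = 24,  |u| = √24 ≈ 4.898979
|v|² = 1 + 36 + 4 = 41,  |v| = √41 ≈ 6.403124
cos θ = -12 / (4.898979 · 6.403124) ≈ -0.38255
θ = arccos(-0.38255) ≈ 112.5°

112.5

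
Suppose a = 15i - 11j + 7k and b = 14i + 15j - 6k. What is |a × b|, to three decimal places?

i: (-11)·(-6) - 7·15 = 66 - 105 = -39
j: 7·14 - 15·(-6) = 98 - (-90) = 188
k: 15·15 - (-11)·14 = 225 - (-154) = 379
a × b = (-39, 188, 379)
|a × b| = √((-39)² + 188² + 379²) = √180506 ≈ 424.8600

424.860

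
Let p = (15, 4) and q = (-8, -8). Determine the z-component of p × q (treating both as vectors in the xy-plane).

-88

15·(-8) - 4·(-8) = -120 - (-32) = -88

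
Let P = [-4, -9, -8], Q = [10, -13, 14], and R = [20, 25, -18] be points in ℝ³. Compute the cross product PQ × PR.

PQ = (14, -4, 22)
PR = (24, 34, -10)
i: (-4)·(-10) - 22·34 = 40 - 748 = -708
j: 22·24 - 14·(-10) = 528 - (-140) = 668
k: 14·34 - (-4)·24 = 476 - (-96) = 572
PQ × PR = (-708, 668, 572)

(-708, 668, 572)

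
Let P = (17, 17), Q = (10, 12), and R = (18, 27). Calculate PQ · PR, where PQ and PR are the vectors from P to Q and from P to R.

PQ = Q − P = (-7, -5)
PR = R − P = (1, 10)
PQ · PR = (-7)·1 + (-5)·10 = -7 - 50 = -57

-57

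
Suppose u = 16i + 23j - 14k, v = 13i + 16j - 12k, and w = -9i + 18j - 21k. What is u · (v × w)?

v × w:
i: 16·(-21) - (-12)·18 = -336 - (-216) = -120
j: (-12)·(-9) - 13·(-21) = 108 - (-273) = 381
k: 13·18 - 16·(-9) = 234 - (-144) = 378
v × w = (-120, 381, 378)
u · (v × w) = 16·(-120) + 23·381 + (-14)·378 = -1920 + 8763 - 5292 = 1551

1551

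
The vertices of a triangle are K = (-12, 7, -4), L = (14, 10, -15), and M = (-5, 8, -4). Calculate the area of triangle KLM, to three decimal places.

38.971

KL = (26, 3, -11),  KM = (7, 1, 0)
i: 3·0 - (-11)·1 = 0 - (-11) = 11
j: (-11)·7 - 26·0 = -77 - 0 = -77
k: 26·1 - 3·7 = 26 - 21 = 5
KL × KM = (11, -77, 5)
|KL × KM| = √6075 ≈ 77.9423
area = ½ · 77.9423 ≈ 38.971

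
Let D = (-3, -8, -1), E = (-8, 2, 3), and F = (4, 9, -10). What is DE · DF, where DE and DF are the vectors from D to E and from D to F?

99

DE = E − D = (-5, 10, 4)
DF = F − D = (7, 17, -9)
DE · DF = (-5)·7 + 10·17 + 4·(-9) = -35 + 170 - 36 = 99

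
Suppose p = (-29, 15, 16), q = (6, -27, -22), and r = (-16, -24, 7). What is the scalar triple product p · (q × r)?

q × r:
i: (-27)·7 - (-22)·(-24) = -189 - 528 = -717
j: (-22)·(-16) - 6·7 = 352 - 42 = 310
k: 6·(-24) - (-27)·(-16) = -144 - 432 = -576
q × r = (-717, 310, -576)
p · (q × r) = (-29)·(-717) + 15·310 + 16·(-576) = 20793 + 4650 - 9216 = 16227

16227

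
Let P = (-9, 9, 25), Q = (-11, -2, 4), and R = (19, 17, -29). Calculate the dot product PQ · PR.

PQ = Q − P = (-2, -11, -21)
PR = R − P = (28, 8, -54)
PQ · PR = (-2)·28 + (-11)·8 + (-21)·(-54) = -56 - 88 + 1134 = 990

990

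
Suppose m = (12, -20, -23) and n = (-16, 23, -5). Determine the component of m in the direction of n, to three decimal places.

m · n = 12·(-16) + (-20)·23 + (-23)·(-5) = -192 - 460 + 115 = -537
|n| = √(256 + 529 + 25) = √810 ≈ 28.4605
comp_n m = -537 / √810 ≈ -18.868

-18.868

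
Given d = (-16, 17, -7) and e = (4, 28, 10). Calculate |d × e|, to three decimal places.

646.248

i: 17·10 - (-7)·28 = 170 - (-196) = 366
j: (-7)·4 - (-16)·10 = -28 - (-160) = 132
k: (-16)·28 - 17·4 = -448 - 68 = -516
d × e = (366, 132, -516)
|d × e| = √(366² + 132² + (-516)²) = √417636 ≈ 646.2476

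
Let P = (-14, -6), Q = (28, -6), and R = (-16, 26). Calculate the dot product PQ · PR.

PQ = Q − P = (42, 0)
PR = R − P = (-2, 32)
PQ · PR = 42·(-2) + 0·32 = -84 + 0 = -84

-84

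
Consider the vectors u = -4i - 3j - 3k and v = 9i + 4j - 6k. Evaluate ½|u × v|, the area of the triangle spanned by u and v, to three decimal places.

i: (-3)·(-6) - (-3)·4 = 18 - (-12) = 30
j: (-3)·9 - (-4)·(-6) = -27 - 24 = -51
k: (-4)·4 - (-3)·9 = -16 - (-27) = 11
u × v = (30, -51, 11)
|u × v| = √(30² + (-51)² + 11²) = √3622 ≈ 60.1831
area = ½ · 60.1831 ≈ 30.092

30.092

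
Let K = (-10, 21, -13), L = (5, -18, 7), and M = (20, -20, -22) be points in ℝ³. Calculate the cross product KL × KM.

(1171, 735, 555)

KL = (15, -39, 20)
KM = (30, -41, -9)
i: (-39)·(-9) - 20·(-41) = 351 - (-820) = 1171
j: 20·30 - 15·(-9) = 600 - (-135) = 735
k: 15·(-41) - (-39)·30 = -615 - (-1170) = 555
KL × KM = (1171, 735, 555)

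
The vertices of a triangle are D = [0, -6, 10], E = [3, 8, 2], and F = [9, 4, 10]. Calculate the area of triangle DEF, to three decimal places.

72.111

DE = (3, 14, -8),  DF = (9, 10, 0)
i: 14·0 - (-8)·10 = 0 - (-80) = 80
j: (-8)·9 - 3·0 = -72 - 0 = -72
k: 3·10 - 14·9 = 30 - 126 = -96
DE × DF = (80, -72, -96)
|DE × DF| = √20800 ≈ 144.2221
area = ½ · 144.2221 ≈ 72.111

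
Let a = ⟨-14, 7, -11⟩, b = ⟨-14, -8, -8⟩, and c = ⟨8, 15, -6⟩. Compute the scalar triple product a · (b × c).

-1782

b × c:
i: (-8)·(-6) - (-8)·15 = 48 - (-120) = 168
j: (-8)·8 - (-14)·(-6) = -64 - 84 = -148
k: (-14)·15 - (-8)·8 = -210 - (-64) = -146
b × c = (168, -148, -146)
a · (b × c) = (-14)·168 + 7·(-148) + (-11)·(-146) = -2352 - 1036 + 1606 = -1782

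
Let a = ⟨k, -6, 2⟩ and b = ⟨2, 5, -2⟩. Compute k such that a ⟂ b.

17

a · b = k·2 + (-6)·5 + 2·(-2) = -34 + 2k
Set equal to 0: 2k = 34, so k = 17.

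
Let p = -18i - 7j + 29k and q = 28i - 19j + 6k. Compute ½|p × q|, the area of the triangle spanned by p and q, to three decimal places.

i: (-7)·6 - 29·(-19) = -42 - (-551) = 509
j: 29·28 - (-18)·6 = 812 - (-108) = 920
k: (-18)·(-19) - (-7)·28 = 342 - (-196) = 538
p × q = (509, 920, 538)
|p × q| = √(509² + 920² + 538²) = √1394925 ≈ 1181.0694
area = ½ · 1181.0694 ≈ 590.535

590.535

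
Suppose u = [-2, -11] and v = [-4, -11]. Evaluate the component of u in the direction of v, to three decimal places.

11.021

u · v = (-2)·(-4) + (-11)·(-11) = 8 + 121 = 129
|v| = √(16 + 121) = √137 ≈ 11.7047
comp_v u = 129 / √137 ≈ 11.021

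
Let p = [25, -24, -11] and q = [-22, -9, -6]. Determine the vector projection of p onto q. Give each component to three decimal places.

(9.810, 4.013, 2.676)

p · q = 25·(-22) + (-24)·(-9) + (-11)·(-6) = -550 + 216 + 66 = -268
|q|² = 484 + 81 + 36 = 601
proj_q p = (-268/601) · (-22, -9, -6) ≈ (9.810, 4.013, 2.676)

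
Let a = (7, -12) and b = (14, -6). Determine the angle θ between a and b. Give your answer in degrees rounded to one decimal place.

36.5

a · b = 7·14 + (-12)·(-6) = 98 + 72 = 170
|a|² = 49 + 144 = 193,  |a| = √193 ≈ 13.892444
|b|² = 196 + 36 = 232,  |b| = √232 ≈ 15.231546
cos θ = 170 / (13.892444 · 15.231546) ≈ 0.80339
θ = arccos(0.80339) ≈ 36.5°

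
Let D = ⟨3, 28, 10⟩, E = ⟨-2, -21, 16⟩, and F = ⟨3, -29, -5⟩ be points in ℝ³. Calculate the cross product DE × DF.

DE = (-5, -49, 6)
DF = (0, -57, -15)
i: (-49)·(-15) - 6·(-57) = 735 - (-342) = 1077
j: 6·0 - (-5)·(-15) = 0 - 75 = -75
k: (-5)·(-57) - (-49)·0 = 285 - 0 = 285
DE × DF = (1077, -75, 285)

(1077, -75, 285)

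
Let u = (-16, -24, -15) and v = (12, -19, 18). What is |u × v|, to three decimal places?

i: (-24)·18 - (-15)·(-19) = -432 - 285 = -717
j: (-15)·12 - (-16)·18 = -180 - (-288) = 108
k: (-16)·(-19) - (-24)·12 = 304 - (-288) = 592
u × v = (-717, 108, 592)
|u × v| = √((-717)² + 108² + 592²) = √876217 ≈ 936.0646

936.065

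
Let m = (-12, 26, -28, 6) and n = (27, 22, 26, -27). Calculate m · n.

m · n = (-12)·27 + 26·22 + (-28)·26 + 6·(-27) = -324 + 572 - 728 - 162 = -642

-642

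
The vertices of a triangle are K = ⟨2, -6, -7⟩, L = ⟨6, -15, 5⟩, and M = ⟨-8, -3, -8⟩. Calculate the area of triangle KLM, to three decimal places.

71.185

KL = (4, -9, 12),  KM = (-10, 3, -1)
i: (-9)·(-1) - 12·3 = 9 - 36 = -27
j: 12·(-10) - 4·(-1) = -120 - (-4) = -116
k: 4·3 - (-9)·(-10) = 12 - 90 = -78
KL × KM = (-27, -116, -78)
|KL × KM| = √20269 ≈ 142.3692
area = ½ · 142.3692 ≈ 71.185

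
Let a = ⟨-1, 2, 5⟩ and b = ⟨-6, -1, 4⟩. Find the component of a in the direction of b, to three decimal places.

a · b = (-1)·(-6) + 2·(-1) + 5·4 = 6 - 2 + 20 = 24
|b| = √(36 + 1 + 16) = √53 ≈ 7.2801
comp_b a = 24 / √53 ≈ 3.297

3.297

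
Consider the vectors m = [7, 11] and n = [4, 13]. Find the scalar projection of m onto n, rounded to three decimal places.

12.572

m · n = 7·4 + 11·13 = 28 + 143 = 171
|n| = √(16 + 169) = √185 ≈ 13.6015
comp_n m = 171 / √185 ≈ 12.572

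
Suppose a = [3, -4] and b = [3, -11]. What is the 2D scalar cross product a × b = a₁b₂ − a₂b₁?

-21

3·(-11) - (-4)·3 = -33 - (-12) = -21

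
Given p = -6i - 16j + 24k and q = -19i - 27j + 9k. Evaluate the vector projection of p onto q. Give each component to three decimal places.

(-12.364, -17.570, 5.857)

p · q = (-6)·(-19) + (-16)·(-27) + 24·9 = 114 + 432 + 216 = 762
|q|² = 361 + 729 + 81 = 1171
proj_q p = (762/1171) · (-19, -27, 9) ≈ (-12.364, -17.570, 5.857)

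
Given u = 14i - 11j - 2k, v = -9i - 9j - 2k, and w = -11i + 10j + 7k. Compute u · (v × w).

-1159

v × w:
i: (-9)·7 - (-2)·10 = -63 - (-20) = -43
j: (-2)·(-11) - (-9)·7 = 22 - (-63) = 85
k: (-9)·10 - (-9)·(-11) = -90 - 99 = -189
v × w = (-43, 85, -189)
u · (v × w) = 14·(-43) + (-11)·85 + (-2)·(-189) = -602 - 935 + 378 = -1159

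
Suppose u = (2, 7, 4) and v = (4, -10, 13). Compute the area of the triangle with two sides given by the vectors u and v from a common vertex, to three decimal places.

i: 7·13 - 4·(-10) = 91 - (-40) = 131
j: 4·4 - 2·13 = 16 - 26 = -10
k: 2·(-10) - 7·4 = -20 - 28 = -48
u × v = (131, -10, -48)
|u × v| = √(131² + (-10)² + (-48)²) = √19565 ≈ 139.8749
area = ½ · 139.8749 ≈ 69.937

69.937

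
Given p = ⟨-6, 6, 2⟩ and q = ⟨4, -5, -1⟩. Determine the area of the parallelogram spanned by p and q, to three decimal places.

i: 6·(-1) - 2·(-5) = -6 - (-10) = 4
j: 2·4 - (-6)·(-1) = 8 - 6 = 2
k: (-6)·(-5) - 6·4 = 30 - 24 = 6
p × q = (4, 2, 6)
|p × q| = √(4² + 2² + 6²) = √56 ≈ 7.4833

7.483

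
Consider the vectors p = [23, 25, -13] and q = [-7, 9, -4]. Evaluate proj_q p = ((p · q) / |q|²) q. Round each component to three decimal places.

p · q = 23·(-7) + 25·9 + (-13)·(-4) = -161 + 225 + 52 = 116
|q|² = 49 + 81 + 16 = 146
proj_q p = (116/146) · (-7, 9, -4) ≈ (-5.562, 7.151, -3.178)

(-5.562, 7.151, -3.178)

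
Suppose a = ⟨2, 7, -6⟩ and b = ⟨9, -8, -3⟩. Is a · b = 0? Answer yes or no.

no

a · b = 2·9 + 7·(-8) + (-6)·(-3) = 18 - 56 + 18 = -20
Nonzero, so the vectors are not orthogonal.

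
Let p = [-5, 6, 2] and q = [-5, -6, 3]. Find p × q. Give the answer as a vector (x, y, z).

i: 6·3 - 2·(-6) = 18 - (-12) = 30
j: 2·(-5) - (-5)·3 = -10 - (-15) = 5
k: (-5)·(-6) - 6·(-5) = 30 - (-30) = 60
p × q = (30, 5, 60)

(30, 5, 60)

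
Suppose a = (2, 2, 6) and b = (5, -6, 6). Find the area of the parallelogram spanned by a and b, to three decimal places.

i: 2·6 - 6·(-6) = 12 - (-36) = 48
j: 6·5 - 2·6 = 30 - 12 = 18
k: 2·(-6) - 2·5 = -12 - 10 = -22
a × b = (48, 18, -22)
|a × b| = √(48² + 18² + (-22)²) = √3112 ≈ 55.7853

55.785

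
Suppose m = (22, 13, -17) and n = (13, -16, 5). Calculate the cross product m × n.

(-207, -331, -521)

i: 13·5 - (-17)·(-16) = 65 - 272 = -207
j: (-17)·13 - 22·5 = -221 - 110 = -331
k: 22·(-16) - 13·13 = -352 - 169 = -521
m × n = (-207, -331, -521)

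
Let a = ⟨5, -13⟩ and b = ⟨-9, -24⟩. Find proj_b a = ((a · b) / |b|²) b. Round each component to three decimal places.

a · b = 5·(-9) + (-13)·(-24) = -45 + 312 = 267
|b|² = 81 + 576 = 657
proj_b a = (267/657) · (-9, -24) ≈ (-3.658, -9.753)

(-3.658, -9.753)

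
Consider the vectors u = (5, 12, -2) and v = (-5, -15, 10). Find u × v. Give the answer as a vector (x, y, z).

i: 12·10 - (-2)·(-15) = 120 - 30 = 90
j: (-2)·(-5) - 5·10 = 10 - 50 = -40
k: 5·(-15) - 12·(-5) = -75 - (-60) = -15
u × v = (90, -40, -15)

(90, -40, -15)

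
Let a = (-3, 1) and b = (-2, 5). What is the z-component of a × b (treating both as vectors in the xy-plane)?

(-3)·5 - 1·(-2) = -15 - (-2) = -13

-13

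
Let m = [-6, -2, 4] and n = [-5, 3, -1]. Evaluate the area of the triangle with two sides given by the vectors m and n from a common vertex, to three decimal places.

i: (-2)·(-1) - 4·3 = 2 - 12 = -10
j: 4·(-5) - (-6)·(-1) = -20 - 6 = -26
k: (-6)·3 - (-2)·(-5) = -18 - 10 = -28
m × n = (-10, -26, -28)
|m × n| = √((-10)² + (-26)² + (-28)²) = √1560 ≈ 39.4968
area = ½ · 39.4968 ≈ 19.748

19.748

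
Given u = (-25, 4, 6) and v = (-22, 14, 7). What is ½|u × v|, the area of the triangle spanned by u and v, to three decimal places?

i: 4·7 - 6·14 = 28 - 84 = -56
j: 6·(-22) - (-25)·7 = -132 - (-175) = 43
k: (-25)·14 - 4·(-22) = -350 - (-88) = -262
u × v = (-56, 43, -262)
|u × v| = √((-56)² + 43² + (-262)²) = √73629 ≈ 271.3466
area = ½ · 271.3466 ≈ 135.673

135.673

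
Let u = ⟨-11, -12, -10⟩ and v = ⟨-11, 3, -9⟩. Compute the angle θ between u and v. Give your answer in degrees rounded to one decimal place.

50.9

u · v = (-11)·(-11) + (-12)·3 + (-10)·(-9) = 121 - 36 + 90 = 175
|u|² = 121 + 144 + 100 = 365,  |u| = √365 ≈ 19.104973
|v|² = 121 + 9 + 81 = 211,  |v| = √211 ≈ 14.525839
cos θ = 175 / (19.104973 · 14.525839) ≈ 0.63059
θ = arccos(0.63059) ≈ 50.9°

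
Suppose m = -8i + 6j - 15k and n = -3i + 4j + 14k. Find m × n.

i: 6·14 - (-15)·4 = 84 - (-60) = 144
j: (-15)·(-3) - (-8)·14 = 45 - (-112) = 157
k: (-8)·4 - 6·(-3) = -32 - (-18) = -14
m × n = (144, 157, -14)

(144, 157, -14)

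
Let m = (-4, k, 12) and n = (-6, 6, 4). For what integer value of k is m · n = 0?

m · n = (-4)·(-6) + k·6 + 12·4 = 72 + 6k
Set equal to 0: 6k = -72, so k = -12.

-12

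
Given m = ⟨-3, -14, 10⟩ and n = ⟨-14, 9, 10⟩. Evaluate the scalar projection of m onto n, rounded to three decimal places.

m · n = (-3)·(-14) + (-14)·9 + 10·10 = 42 - 126 + 100 = 16
|n| = √(196 + 81 + 100) = √377 ≈ 19.4165
comp_n m = 16 / √377 ≈ 0.824

0.824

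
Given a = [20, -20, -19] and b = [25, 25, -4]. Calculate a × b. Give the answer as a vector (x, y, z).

(555, -395, 1000)

i: (-20)·(-4) - (-19)·25 = 80 - (-475) = 555
j: (-19)·25 - 20·(-4) = -475 - (-80) = -395
k: 20·25 - (-20)·25 = 500 - (-500) = 1000
a × b = (555, -395, 1000)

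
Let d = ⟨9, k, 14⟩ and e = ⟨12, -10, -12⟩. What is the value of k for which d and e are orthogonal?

d · e = 9·12 + k·(-10) + 14·(-12) = -60 - 10k
Set equal to 0: -10k = 60, so k = -6.

-6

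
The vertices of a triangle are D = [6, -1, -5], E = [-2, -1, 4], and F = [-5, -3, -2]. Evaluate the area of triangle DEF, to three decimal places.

DE = (-8, 0, 9),  DF = (-11, -2, 3)
i: 0·3 - 9·(-2) = 0 - (-18) = 18
j: 9·(-11) - (-8)·3 = -99 - (-24) = -75
k: (-8)·(-2) - 0·(-11) = 16 - 0 = 16
DE × DF = (18, -75, 16)
|DE × DF| = √6205 ≈ 78.7718
area = ½ · 78.7718 ≈ 39.386

39.386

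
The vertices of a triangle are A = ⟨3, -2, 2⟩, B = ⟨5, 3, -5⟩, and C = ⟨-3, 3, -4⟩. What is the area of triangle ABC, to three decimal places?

33.693

AB = (2, 5, -7),  AC = (-6, 5, -6)
i: 5·(-6) - (-7)·5 = -30 - (-35) = 5
j: (-7)·(-6) - 2·(-6) = 42 - (-12) = 54
k: 2·5 - 5·(-6) = 10 - (-30) = 40
AB × AC = (5, 54, 40)
|AB × AC| = √4541 ≈ 67.3869
area = ½ · 67.3869 ≈ 33.693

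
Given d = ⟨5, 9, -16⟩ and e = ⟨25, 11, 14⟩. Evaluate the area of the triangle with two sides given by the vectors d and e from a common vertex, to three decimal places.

291.978

i: 9·14 - (-16)·11 = 126 - (-176) = 302
j: (-16)·25 - 5·14 = -400 - 70 = -470
k: 5·11 - 9·25 = 55 - 225 = -170
d × e = (302, -470, -170)
|d × e| = √(302² + (-470)² + (-170)²) = √341004 ≈ 583.9555
area = ½ · 583.9555 ≈ 291.978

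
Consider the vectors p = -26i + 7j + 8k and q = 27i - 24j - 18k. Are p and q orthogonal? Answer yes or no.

p · q = (-26)·27 + 7·(-24) + 8·(-18) = -702 - 168 - 144 = -1014
Nonzero, so the vectors are not orthogonal.

no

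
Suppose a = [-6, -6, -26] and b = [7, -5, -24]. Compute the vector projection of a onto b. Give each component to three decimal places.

a · b = (-6)·7 + (-6)·(-5) + (-26)·(-24) = -42 + 30 + 624 = 612
|b|² = 49 + 25 + 576 = 650
proj_b a = (612/650) · (7, -5, -24) ≈ (6.591, -4.708, -22.597)

(6.591, -4.708, -22.597)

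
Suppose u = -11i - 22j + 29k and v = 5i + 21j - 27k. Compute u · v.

-1300

u · v = (-11)·5 + (-22)·21 + 29·(-27) = -55 - 462 - 783 = -1300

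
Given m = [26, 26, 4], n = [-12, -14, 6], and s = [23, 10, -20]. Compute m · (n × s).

3876

n × s:
i: (-14)·(-20) - 6·10 = 280 - 60 = 220
j: 6·23 - (-12)·(-20) = 138 - 240 = -102
k: (-12)·10 - (-14)·23 = -120 - (-322) = 202
n × s = (220, -102, 202)
m · (n × s) = 26·220 + 26·(-102) + 4·202 = 5720 - 2652 + 808 = 3876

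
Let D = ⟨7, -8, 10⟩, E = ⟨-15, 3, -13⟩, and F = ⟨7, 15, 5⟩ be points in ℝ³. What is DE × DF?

DE = (-22, 11, -23)
DF = (0, 23, -5)
i: 11·(-5) - (-23)·23 = -55 - (-529) = 474
j: (-23)·0 - (-22)·(-5) = 0 - 110 = -110
k: (-22)·23 - 11·0 = -506 - 0 = -506
DE × DF = (474, -110, -506)

(474, -110, -506)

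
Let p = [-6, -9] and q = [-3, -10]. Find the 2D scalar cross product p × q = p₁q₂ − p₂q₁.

(-6)·(-10) - (-9)·(-3) = 60 - 27 = 33

33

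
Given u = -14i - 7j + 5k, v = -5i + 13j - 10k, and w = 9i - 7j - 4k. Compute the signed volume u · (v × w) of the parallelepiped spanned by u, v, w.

2068

v × w:
i: 13·(-4) - (-10)·(-7) = -52 - 70 = -122
j: (-10)·9 - (-5)·(-4) = -90 - 20 = -110
k: (-5)·(-7) - 13·9 = 35 - 117 = -82
v × w = (-122, -110, -82)
u · (v × w) = (-14)·(-122) + (-7)·(-110) + 5·(-82) = 1708 + 770 - 410 = 2068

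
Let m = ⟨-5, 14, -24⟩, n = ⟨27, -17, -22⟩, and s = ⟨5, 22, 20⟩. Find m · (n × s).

-26116

n × s:
i: (-17)·20 - (-22)·22 = -340 - (-484) = 144
j: (-22)·5 - 27·20 = -110 - 540 = -650
k: 27·22 - (-17)·5 = 594 - (-85) = 679
n × s = (144, -650, 679)
m · (n × s) = (-5)·144 + 14·(-650) + (-24)·679 = -720 - 9100 - 16296 = -26116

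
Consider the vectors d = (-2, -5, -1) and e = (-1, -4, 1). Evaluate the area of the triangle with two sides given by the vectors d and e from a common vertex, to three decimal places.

i: (-5)·1 - (-1)·(-4) = -5 - 4 = -9
j: (-1)·(-1) - (-2)·1 = 1 - (-2) = 3
k: (-2)·(-4) - (-5)·(-1) = 8 - 5 = 3
d × e = (-9, 3, 3)
|d × e| = √((-9)² + 3² + 3²) = √99 ≈ 9.9499
area = ½ · 9.9499 ≈ 4.975

4.975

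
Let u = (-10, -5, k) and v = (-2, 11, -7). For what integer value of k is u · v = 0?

-5

u · v = (-10)·(-2) + (-5)·11 + k·(-7) = -35 - 7k
Set equal to 0: -7k = 35, so k = -5.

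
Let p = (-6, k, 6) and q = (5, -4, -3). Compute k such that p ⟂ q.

p · q = (-6)·5 + k·(-4) + 6·(-3) = -48 - 4k
Set equal to 0: -4k = 48, so k = -12.

-12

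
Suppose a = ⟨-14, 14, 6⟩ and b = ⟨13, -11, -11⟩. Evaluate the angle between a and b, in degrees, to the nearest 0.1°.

a · b = (-14)·13 + 14·(-11) + 6·(-11) = -182 - 154 - 66 = -402
|a|² = 196 + 196 + 36 = 428,  |a| = √428 ≈ 20.688161
|b|² = 169 + 121 + 121 = 411,  |b| = √411 ≈ 20.273135
cos θ = -402 / (20.688161 · 20.273135) ≈ -0.95848
θ = arccos(-0.95848) ≈ 163.4°

163.4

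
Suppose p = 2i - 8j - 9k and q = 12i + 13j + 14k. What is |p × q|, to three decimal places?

i: (-8)·14 - (-9)·13 = -112 - (-117) = 5
j: (-9)·12 - 2·14 = -108 - 28 = -136
k: 2·13 - (-8)·12 = 26 - (-96) = 122
p × q = (5, -136, 122)
|p × q| = √(5² + (-136)² + 122²) = √33405 ≈ 182.7703

182.770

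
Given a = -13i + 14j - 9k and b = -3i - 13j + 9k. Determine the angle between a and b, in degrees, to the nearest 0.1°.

131.2

a · b = (-13)·(-3) + 14·(-13) + (-9)·9 = 39 - 182 - 81 = -224
|a|² = 169 + 196 + 81 = 446,  |a| = √446 ≈ 21.118712
|b|² = 9 + 169 + 81 = 259,  |b| = √259 ≈ 16.093477
cos θ = -224 / (21.118712 · 16.093477) ≈ -0.65907
θ = arccos(-0.65907) ≈ 131.2°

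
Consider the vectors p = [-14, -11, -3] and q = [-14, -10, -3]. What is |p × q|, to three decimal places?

i: (-11)·(-3) - (-3)·(-10) = 33 - 30 = 3
j: (-3)·(-14) - (-14)·(-3) = 42 - 42 = 0
k: (-14)·(-10) - (-11)·(-14) = 140 - 154 = -14
p × q = (3, 0, -14)
|p × q| = √(3² + 0² + (-14)²) = √205 ≈ 14.3178

14.318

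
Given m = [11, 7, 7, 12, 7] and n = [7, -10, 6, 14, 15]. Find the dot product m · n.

m · n = 11·7 + 7·(-10) + 7·6 + 12·14 + 7·15 = 77 - 70 + 42 + 168 + 105 = 322

322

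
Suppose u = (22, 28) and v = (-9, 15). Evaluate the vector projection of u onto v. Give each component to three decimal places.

u · v = 22·(-9) + 28·15 = -198 + 420 = 222
|v|² = 81 + 225 = 306
proj_v u = (222/306) · (-9, 15) ≈ (-6.529, 10.882)

(-6.529, 10.882)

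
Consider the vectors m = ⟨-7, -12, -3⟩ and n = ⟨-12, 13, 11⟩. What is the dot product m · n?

-105

m · n = (-7)·(-12) + (-12)·13 + (-3)·11 = 84 - 156 - 33 = -105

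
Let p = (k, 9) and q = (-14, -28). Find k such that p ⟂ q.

-18

p · q = k·(-14) + 9·(-28) = -252 - 14k
Set equal to 0: -14k = 252, so k = -18.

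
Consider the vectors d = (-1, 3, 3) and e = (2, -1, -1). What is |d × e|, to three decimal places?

7.071

i: 3·(-1) - 3·(-1) = -3 - (-3) = 0
j: 3·2 - (-1)·(-1) = 6 - 1 = 5
k: (-1)·(-1) - 3·2 = 1 - 6 = -5
d × e = (0, 5, -5)
|d × e| = √(0² + 5² + (-5)²) = √50 ≈ 7.0711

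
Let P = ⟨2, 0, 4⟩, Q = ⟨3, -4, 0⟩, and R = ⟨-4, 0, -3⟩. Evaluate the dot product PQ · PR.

PQ = Q − P = (1, -4, -4)
PR = R − P = (-6, 0, -7)
PQ · PR = 1·(-6) + (-4)·0 + (-4)·(-7) = -6 + 0 + 28 = 22

22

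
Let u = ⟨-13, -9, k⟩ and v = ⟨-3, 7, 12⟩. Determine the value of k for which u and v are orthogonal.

2

u · v = (-13)·(-3) + (-9)·7 + k·12 = -24 + 12k
Set equal to 0: 12k = 24, so k = 2.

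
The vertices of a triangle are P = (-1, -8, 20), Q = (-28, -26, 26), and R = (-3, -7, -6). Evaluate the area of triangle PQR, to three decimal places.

426.383

PQ = (-27, -18, 6),  PR = (-2, 1, -26)
i: (-18)·(-26) - 6·1 = 468 - 6 = 462
j: 6·(-2) - (-27)·(-26) = -12 - 702 = -714
k: (-27)·1 - (-18)·(-2) = -27 - 36 = -63
PQ × PR = (462, -714, -63)
|PQ × PR| = √727209 ≈ 852.7655
area = ½ · 852.7655 ≈ 426.383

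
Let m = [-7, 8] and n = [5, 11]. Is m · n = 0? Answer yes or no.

m · n = (-7)·5 + 8·11 = -35 + 88 = 53
Nonzero, so the vectors are not orthogonal.

no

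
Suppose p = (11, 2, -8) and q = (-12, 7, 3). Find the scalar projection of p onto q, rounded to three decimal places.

p · q = 11·(-12) + 2·7 + (-8)·3 = -132 + 14 - 24 = -142
|q| = √(144 + 49 + 9) = √202 ≈ 14.2127
comp_q p = -142 / √202 ≈ -9.991

-9.991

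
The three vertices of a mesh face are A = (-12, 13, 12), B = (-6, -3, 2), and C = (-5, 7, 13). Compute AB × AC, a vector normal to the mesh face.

(-76, -76, 76)

AB = (6, -16, -10)
AC = (7, -6, 1)
i: (-16)·1 - (-10)·(-6) = -16 - 60 = -76
j: (-10)·7 - 6·1 = -70 - 6 = -76
k: 6·(-6) - (-16)·7 = -36 - (-112) = 76
AB × AC = (-76, -76, 76)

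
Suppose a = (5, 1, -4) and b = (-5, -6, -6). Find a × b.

i: 1·(-6) - (-4)·(-6) = -6 - 24 = -30
j: (-4)·(-5) - 5·(-6) = 20 - (-30) = 50
k: 5·(-6) - 1·(-5) = -30 - (-5) = -25
a × b = (-30, 50, -25)

(-30, 50, -25)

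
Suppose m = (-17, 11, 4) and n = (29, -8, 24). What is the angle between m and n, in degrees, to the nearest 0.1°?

m · n = (-17)·29 + 11·(-8) + 4·24 = -493 - 88 + 96 = -485
|m|² = 289 + 121 + 16 = 426,  |m| = √426 ≈ 20.639767
|n|² = 841 + 64 + 576 = 1481,  |n| = √1481 ≈ 38.483763
cos θ = -485 / (20.639767 · 38.483763) ≈ -0.61060
θ = arccos(-0.61060) ≈ 127.6°

127.6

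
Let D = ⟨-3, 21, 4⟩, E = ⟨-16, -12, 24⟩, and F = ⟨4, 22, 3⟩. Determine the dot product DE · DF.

DE = E − D = (-13, -33, 20)
DF = F − D = (7, 1, -1)
DE · DF = (-13)·7 + (-33)·1 + 20·(-1) = -91 - 33 - 20 = -144

-144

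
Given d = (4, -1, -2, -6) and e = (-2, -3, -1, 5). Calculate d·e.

d · e = 4·(-2) + (-1)·(-3) + (-2)·(-1) + (-6)·5 = -8 + 3 + 2 - 30 = -33

-33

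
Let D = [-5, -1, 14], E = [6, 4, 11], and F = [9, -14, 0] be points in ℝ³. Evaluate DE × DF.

(-109, 112, -213)

DE = (11, 5, -3)
DF = (14, -13, -14)
i: 5·(-14) - (-3)·(-13) = -70 - 39 = -109
j: (-3)·14 - 11·(-14) = -42 - (-154) = 112
k: 11·(-13) - 5·14 = -143 - 70 = -213
DE × DF = (-109, 112, -213)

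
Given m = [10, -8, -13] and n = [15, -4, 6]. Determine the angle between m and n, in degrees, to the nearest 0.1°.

70.0

m · n = 10·15 + (-8)·(-4) + (-13)·6 = 150 + 32 - 78 = 104
|m|² = 100 + 64 + 169 = 333,  |m| = √333 ≈ 18.248288
|n|² = 225 + 16 + 36 = 277,  |n| = √277 ≈ 16.643317
cos θ = 104 / (18.248288 · 16.643317) ≈ 0.34243
θ = arccos(0.34243) ≈ 70.0°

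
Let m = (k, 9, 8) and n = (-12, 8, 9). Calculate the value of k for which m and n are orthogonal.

12

m · n = k·(-12) + 9·8 + 8·9 = 144 - 12k
Set equal to 0: -12k = -144, so k = 12.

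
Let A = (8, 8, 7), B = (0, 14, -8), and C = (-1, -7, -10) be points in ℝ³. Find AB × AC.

AB = (-8, 6, -15)
AC = (-9, -15, -17)
i: 6·(-17) - (-15)·(-15) = -102 - 225 = -327
j: (-15)·(-9) - (-8)·(-17) = 135 - 136 = -1
k: (-8)·(-15) - 6·(-9) = 120 - (-54) = 174
AB × AC = (-327, -1, 174)

(-327, -1, 174)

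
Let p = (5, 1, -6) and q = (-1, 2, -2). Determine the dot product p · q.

9

p · q = 5·(-1) + 1·2 + (-6)·(-2) = -5 + 2 + 12 = 9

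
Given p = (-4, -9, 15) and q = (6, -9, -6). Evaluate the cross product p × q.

i: (-9)·(-6) - 15·(-9) = 54 - (-135) = 189
j: 15·6 - (-4)·(-6) = 90 - 24 = 66
k: (-4)·(-9) - (-9)·6 = 36 - (-54) = 90
p × q = (189, 66, 90)

(189, 66, 90)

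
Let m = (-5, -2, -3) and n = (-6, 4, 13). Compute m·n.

m · n = (-5)·(-6) + (-2)·4 + (-3)·13 = 30 - 8 - 39 = -17

-17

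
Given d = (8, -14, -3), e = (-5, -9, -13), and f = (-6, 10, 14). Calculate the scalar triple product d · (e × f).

-1728

e × f:
i: (-9)·14 - (-13)·10 = -126 - (-130) = 4
j: (-13)·(-6) - (-5)·14 = 78 - (-70) = 148
k: (-5)·10 - (-9)·(-6) = -50 - 54 = -104
e × f = (4, 148, -104)
d · (e × f) = 8·4 + (-14)·148 + (-3)·(-104) = 32 - 2072 + 312 = -1728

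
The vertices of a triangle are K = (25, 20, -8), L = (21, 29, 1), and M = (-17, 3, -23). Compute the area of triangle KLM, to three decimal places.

312.684

KL = (-4, 9, 9),  KM = (-42, -17, -15)
i: 9·(-15) - 9·(-17) = -135 - (-153) = 18
j: 9·(-42) - (-4)·(-15) = -378 - 60 = -438
k: (-4)·(-17) - 9·(-42) = 68 - (-378) = 446
KL × KM = (18, -438, 446)
|KL × KM| = √391084 ≈ 625.3671
area = ½ · 625.3671 ≈ 312.684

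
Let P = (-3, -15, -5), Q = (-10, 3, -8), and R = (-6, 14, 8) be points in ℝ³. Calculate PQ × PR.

PQ = (-7, 18, -3)
PR = (-3, 29, 13)
i: 18·13 - (-3)·29 = 234 - (-87) = 321
j: (-3)·(-3) - (-7)·13 = 9 - (-91) = 100
k: (-7)·29 - 18·(-3) = -203 - (-54) = -149
PQ × PR = (321, 100, -149)

(321, 100, -149)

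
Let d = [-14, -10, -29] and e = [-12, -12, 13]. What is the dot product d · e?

d · e = (-14)·(-12) + (-10)·(-12) + (-29)·13 = 168 + 120 - 377 = -89

-89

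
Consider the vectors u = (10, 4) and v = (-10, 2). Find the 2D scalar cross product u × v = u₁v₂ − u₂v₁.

10·2 - 4·(-10) = 20 - (-40) = 60

60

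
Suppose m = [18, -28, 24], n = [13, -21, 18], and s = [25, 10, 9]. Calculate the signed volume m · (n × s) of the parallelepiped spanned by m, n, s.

n × s:
i: (-21)·9 - 18·10 = -189 - 180 = -369
j: 18·25 - 13·9 = 450 - 117 = 333
k: 13·10 - (-21)·25 = 130 - (-525) = 655
n × s = (-369, 333, 655)
m · (n × s) = 18·(-369) + (-28)·333 + 24·655 = -6642 - 9324 + 15720 = -246

-246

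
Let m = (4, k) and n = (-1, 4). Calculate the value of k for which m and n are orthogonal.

m · n = 4·(-1) + k·4 = -4 + 4k
Set equal to 0: 4k = 4, so k = 1.

1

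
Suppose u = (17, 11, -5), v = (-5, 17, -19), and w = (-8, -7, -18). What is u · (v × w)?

-7636

v × w:
i: 17·(-18) - (-19)·(-7) = -306 - 133 = -439
j: (-19)·(-8) - (-5)·(-18) = 152 - 90 = 62
k: (-5)·(-7) - 17·(-8) = 35 - (-136) = 171
v × w = (-439, 62, 171)
u · (v × w) = 17·(-439) + 11·62 + (-5)·171 = -7463 + 682 - 855 = -7636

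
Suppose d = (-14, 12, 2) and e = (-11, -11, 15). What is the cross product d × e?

(202, 188, 286)

i: 12·15 - 2·(-11) = 180 - (-22) = 202
j: 2·(-11) - (-14)·15 = -22 - (-210) = 188
k: (-14)·(-11) - 12·(-11) = 154 - (-132) = 286
d × e = (202, 188, 286)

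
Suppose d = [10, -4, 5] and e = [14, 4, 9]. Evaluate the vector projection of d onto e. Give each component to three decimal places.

d · e = 10·14 + (-4)·4 + 5·9 = 140 - 16 + 45 = 169
|e|² = 196 + 16 + 81 = 293
proj_e d = (169/293) · (14, 4, 9) ≈ (8.075, 2.307, 5.191)

(8.075, 2.307, 5.191)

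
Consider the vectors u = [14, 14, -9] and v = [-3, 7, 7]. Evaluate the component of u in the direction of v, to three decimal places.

-0.677

u · v = 14·(-3) + 14·7 + (-9)·7 = -42 + 98 - 63 = -7
|v| = √(9 + 49 + 49) = √107 ≈ 10.3441
comp_v u = -7 / √107 ≈ -0.677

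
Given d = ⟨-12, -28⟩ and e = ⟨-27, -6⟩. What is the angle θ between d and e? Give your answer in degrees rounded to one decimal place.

54.3

d · e = (-12)·(-27) + (-28)·(-6) = 324 + 168 = 492
|d|² = 144 + 784 = 928,  |d| = √928 ≈ 30.463092
|e|² = 729 + 36 = 765,  |e| = √765 ≈ 27.658633
cos θ = 492 / (30.463092 · 27.658633) ≈ 0.58393
θ = arccos(0.58393) ≈ 54.3°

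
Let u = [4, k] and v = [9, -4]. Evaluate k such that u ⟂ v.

u · v = 4·9 + k·(-4) = 36 - 4k
Set equal to 0: -4k = -36, so k = 9.

9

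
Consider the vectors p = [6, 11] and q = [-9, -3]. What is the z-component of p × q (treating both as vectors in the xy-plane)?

81

6·(-3) - 11·(-9) = -18 - (-99) = 81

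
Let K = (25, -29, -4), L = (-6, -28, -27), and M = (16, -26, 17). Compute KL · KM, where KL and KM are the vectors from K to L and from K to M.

-201

KL = L − K = (-31, 1, -23)
KM = M − K = (-9, 3, 21)
KL · KM = (-31)·(-9) + 1·3 + (-23)·21 = 279 + 3 - 483 = -201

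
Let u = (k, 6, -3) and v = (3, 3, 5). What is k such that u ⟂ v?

-1

u · v = k·3 + 6·3 + (-3)·5 = 3 + 3k
Set equal to 0: 3k = -3, so k = -1.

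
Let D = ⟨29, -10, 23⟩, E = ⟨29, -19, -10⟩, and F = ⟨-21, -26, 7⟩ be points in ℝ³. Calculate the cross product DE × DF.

DE = (0, -9, -33)
DF = (-50, -16, -16)
i: (-9)·(-16) - (-33)·(-16) = 144 - 528 = -384
j: (-33)·(-50) - 0·(-16) = 1650 - 0 = 1650
k: 0·(-16) - (-9)·(-50) = 0 - 450 = -450
DE × DF = (-384, 1650, -450)

(-384, 1650, -450)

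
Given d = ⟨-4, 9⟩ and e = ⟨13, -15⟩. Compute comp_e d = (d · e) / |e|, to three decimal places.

d · e = (-4)·13 + 9·(-15) = -52 - 135 = -187
|e| = √(169 + 225) = √394 ≈ 19.8494
comp_e d = -187 / √394 ≈ -9.421

-9.421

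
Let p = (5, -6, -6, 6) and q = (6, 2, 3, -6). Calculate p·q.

p · q = 5·6 + (-6)·2 + (-6)·3 + 6·(-6) = 30 - 12 - 18 - 36 = -36

-36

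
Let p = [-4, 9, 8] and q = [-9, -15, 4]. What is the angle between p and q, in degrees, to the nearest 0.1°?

107.1

p · q = (-4)·(-9) + 9·(-15) + 8·4 = 36 - 135 + 32 = -67
|p|² = 16 + 81 + 64 = 161,  |p| = √161 ≈ 12.688578
|q|² = 81 + 225 + 16 = 322,  |q| = √322 ≈ 17.944358
cos θ = -67 / (12.688578 · 17.944358) ≈ -0.29426
θ = arccos(-0.29426) ≈ 107.1°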